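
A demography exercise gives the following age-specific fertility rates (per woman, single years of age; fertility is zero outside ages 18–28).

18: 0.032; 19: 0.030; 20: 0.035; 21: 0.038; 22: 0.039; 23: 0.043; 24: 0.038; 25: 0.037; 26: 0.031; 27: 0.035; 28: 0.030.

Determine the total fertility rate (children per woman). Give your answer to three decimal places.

Sum of ASFRs = 0.032 + 0.030 + 0.035 + 0.038 + 0.039 + 0.043 + 0.038 + 0.037 + 0.031 + 0.035 + 0.030 = 0.388
TFR = 0.388

0.388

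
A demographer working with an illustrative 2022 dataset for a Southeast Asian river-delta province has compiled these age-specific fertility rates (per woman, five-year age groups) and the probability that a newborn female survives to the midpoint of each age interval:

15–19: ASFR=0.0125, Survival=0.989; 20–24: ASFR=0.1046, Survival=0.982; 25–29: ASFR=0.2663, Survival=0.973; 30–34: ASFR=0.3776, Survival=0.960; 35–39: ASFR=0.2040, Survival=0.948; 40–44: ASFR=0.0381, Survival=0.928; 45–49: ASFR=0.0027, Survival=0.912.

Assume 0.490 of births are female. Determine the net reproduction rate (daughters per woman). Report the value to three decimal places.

2.371

Proportion female at birth = 0.490.
Per-age-group product (5 × ASFR × survival probability):
  15–19: 5 × 0.0125 × 0.989 = 0.06181
  20–24: 5 × 0.1046 × 0.982 = 0.51359
  25–29: 5 × 0.2663 × 0.973 = 1.29555
  30–34: 5 × 0.3776 × 0.960 = 1.81248
  35–39: 5 × 0.2040 × 0.948 = 0.96696
  40–44: 5 × 0.0381 × 0.928 = 0.17678
  45–49: 5 × 0.0027 × 0.912 = 0.01231
Sum = 4.83948
NRR = 0.490 × 4.83948 = 2.37135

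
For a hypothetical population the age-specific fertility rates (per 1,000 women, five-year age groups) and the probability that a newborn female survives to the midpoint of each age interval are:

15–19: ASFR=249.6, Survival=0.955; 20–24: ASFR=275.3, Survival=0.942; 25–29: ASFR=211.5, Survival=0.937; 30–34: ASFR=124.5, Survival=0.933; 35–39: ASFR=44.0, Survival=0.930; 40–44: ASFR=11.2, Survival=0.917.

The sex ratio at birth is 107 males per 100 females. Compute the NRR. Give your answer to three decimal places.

Proportion female at birth = 100 / (100 + 107) = 0.48309.
Survival-weighted fertility by age (5·fₓ·Sₓ):
  15–19: 5 × 249.6/1000 × 0.955 = 1.19184
  20–24: 5 × 275.3/1000 × 0.942 = 1.29666
  25–29: 5 × 211.5/1000 × 0.937 = 0.99088
  30–34: 5 × 124.5/1000 × 0.933 = 0.58079
  35–39: 5 × 44.0/1000 × 0.930 = 0.20460
  40–44: 5 × 11.2/1000 × 0.917 = 0.05135
Sum = 4.31612
NRR = 0.48309 × 4.31612 = 2.08507
NRR > 1, so each generation more than replaces itself.

2.085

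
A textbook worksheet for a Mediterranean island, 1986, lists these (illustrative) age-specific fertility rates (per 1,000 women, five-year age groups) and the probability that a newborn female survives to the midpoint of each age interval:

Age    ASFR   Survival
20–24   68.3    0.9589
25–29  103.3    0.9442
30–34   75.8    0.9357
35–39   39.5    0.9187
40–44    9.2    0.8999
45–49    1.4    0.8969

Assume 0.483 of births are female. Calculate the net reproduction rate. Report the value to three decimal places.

0.676

Proportion female at birth = 0.483.
Weighting each age-specific rate by interval width and survival:
  20–24: 5 × 68.3/1000 × 0.9589 = 0.32746
  25–29: 5 × 103.3/1000 × 0.9442 = 0.48768
  30–34: 5 × 75.8/1000 × 0.9357 = 0.35463
  35–39: 5 × 39.5/1000 × 0.9187 = 0.18144
  40–44: 5 × 9.2/1000 × 0.8999 = 0.04140
  45–49: 5 × 1.4/1000 × 0.8969 = 0.00628
Sum = 1.39889
NRR = 0.483 × 1.39889 = 0.67566
NRR < 1, so the cohort does not fully replace itself.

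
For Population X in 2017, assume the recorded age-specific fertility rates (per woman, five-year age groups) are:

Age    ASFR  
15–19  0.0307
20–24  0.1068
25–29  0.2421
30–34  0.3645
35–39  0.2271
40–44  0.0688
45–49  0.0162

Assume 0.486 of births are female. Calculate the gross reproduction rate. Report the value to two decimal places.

2.57

Proportion female at birth = 0.486.
Sum of ASFRs = 0.0307 + 0.1068 + 0.2421 + 0.3645 + 0.2271 + 0.0688 + 0.0162 = 1.0562
TFR = 5 × 1.0562 = 5.281
GRR = 0.486 × 5.281 = 2.56657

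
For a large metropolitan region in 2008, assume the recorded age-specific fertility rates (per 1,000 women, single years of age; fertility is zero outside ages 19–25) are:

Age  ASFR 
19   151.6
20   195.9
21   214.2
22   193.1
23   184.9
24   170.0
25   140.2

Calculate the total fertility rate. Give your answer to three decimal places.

1.250

Sum of ASFRs = 151.6 + 195.9 + 214.2 + 193.1 + 184.9 + 170.0 + 140.2 = 1249.9
TFR = 1249.9 / 1000 = 1.2499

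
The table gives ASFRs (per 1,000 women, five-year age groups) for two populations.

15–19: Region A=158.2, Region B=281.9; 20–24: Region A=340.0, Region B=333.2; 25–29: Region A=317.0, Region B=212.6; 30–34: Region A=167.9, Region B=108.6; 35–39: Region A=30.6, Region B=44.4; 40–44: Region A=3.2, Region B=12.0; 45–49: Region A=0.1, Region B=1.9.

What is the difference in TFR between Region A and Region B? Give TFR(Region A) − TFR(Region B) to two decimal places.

0.11

Region A:
  Sum of ASFRs = 158.2 + 340.0 + 317.0 + 167.9 + 30.6 + 3.2 + 0.1 = 1017.0
  TFR = 5 × 1017.0 / 1000 = 5.085
Region B:
  Sum of ASFRs = 281.9 + 333.2 + 212.6 + 108.6 + 44.4 + 12.0 + 1.9 = 994.6
  TFR = 5 × 994.6 / 1000 = 4.973
Difference = 5.085 − 4.973 = 0.112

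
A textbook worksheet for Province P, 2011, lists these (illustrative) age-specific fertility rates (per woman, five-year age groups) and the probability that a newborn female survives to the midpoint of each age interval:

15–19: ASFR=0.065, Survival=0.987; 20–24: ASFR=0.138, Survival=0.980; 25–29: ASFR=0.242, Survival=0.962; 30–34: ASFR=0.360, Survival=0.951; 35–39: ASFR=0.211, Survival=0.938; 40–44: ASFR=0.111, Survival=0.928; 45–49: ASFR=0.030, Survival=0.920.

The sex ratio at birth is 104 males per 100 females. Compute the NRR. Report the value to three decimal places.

2.704

Proportion female at birth = 100 / (100 + 104) = 0.49020.
Per-age-group product (5 × ASFR × survival probability):
  15–19: 5 × 0.065 × 0.987 = 0.32078
  20–24: 5 × 0.138 × 0.980 = 0.67620
  25–29: 5 × 0.242 × 0.962 = 1.16402
  30–34: 5 × 0.360 × 0.951 = 1.71180
  35–39: 5 × 0.211 × 0.938 = 0.98959
  40–44: 5 × 0.111 × 0.928 = 0.51504
  45–49: 5 × 0.030 × 0.920 = 0.13800
Sum = 5.51543
NRR = 0.49020 × 5.51543 = 2.70366
With NRR above 1 the population is above replacement fertility.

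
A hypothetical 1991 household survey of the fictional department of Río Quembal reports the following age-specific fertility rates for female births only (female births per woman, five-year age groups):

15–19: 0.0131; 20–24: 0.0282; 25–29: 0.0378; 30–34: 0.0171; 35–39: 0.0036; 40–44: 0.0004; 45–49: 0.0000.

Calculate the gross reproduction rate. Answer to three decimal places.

Sum of female ASFRs = 0.0131 + 0.0282 + 0.0378 + 0.0171 + 0.0036 + 0.0004 + 0.0000 = 0.1002
GRR = 5 × 0.1002 = 0.501

0.501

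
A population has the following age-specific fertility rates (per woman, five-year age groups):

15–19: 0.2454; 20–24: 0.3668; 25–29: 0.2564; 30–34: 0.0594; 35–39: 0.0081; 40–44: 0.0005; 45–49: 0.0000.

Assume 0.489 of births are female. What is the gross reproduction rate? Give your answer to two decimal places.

Proportion female at birth = 0.489.
Sum of ASFRs = 0.2454 + 0.3668 + 0.2564 + 0.0594 + 0.0081 + 0.0005 + 0.0000 = 0.9366
TFR = 5 × 0.9366 = 4.683
GRR = 0.489 × 4.683 = 2.28999

2.29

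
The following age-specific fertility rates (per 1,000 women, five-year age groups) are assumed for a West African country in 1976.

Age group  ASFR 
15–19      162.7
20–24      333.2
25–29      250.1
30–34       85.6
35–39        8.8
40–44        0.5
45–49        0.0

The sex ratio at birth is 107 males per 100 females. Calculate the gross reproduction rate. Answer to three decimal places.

2.031

Proportion female at birth = 100 / (100 + 107) = 0.48309.
Sum of ASFRs = 162.7 + 333.2 + 250.1 + 85.6 + 8.8 + 0.5 + 0.0 = 840.9
TFR = 5 × 840.9 / 1000 = 4.2045
GRR = 0.48309 × 4.2045 = 2.03115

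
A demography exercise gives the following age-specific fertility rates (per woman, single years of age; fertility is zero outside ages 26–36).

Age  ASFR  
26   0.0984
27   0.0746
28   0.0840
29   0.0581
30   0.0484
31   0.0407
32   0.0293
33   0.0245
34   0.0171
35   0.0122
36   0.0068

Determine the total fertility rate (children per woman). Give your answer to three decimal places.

0.494

Sum of ASFRs = 0.0984 + 0.0746 + 0.0840 + 0.0581 + 0.0484 + 0.0407 + 0.0293 + 0.0245 + 0.0171 + 0.0122 + 0.0068 = 0.4941
TFR = 0.4941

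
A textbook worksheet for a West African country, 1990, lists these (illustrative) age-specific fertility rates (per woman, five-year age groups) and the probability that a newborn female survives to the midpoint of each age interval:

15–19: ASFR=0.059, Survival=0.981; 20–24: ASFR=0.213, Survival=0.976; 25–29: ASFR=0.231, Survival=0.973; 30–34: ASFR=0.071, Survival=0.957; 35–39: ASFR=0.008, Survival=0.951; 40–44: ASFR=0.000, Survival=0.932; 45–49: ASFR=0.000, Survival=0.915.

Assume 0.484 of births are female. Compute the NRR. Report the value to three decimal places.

1.370

Proportion female at birth = 0.484.
Weighting each age-specific rate by interval width and survival:
  15–19: 5 × 0.059 × 0.981 = 0.28940
  20–24: 5 × 0.213 × 0.976 = 1.03944
  25–29: 5 × 0.231 × 0.973 = 1.12382
  30–34: 5 × 0.071 × 0.957 = 0.33974
  35–39: 5 × 0.008 × 0.951 = 0.03804
  40–44: 5 × 0.000 × 0.932 = 0.00000
  45–49: 5 × 0.000 × 0.915 = 0.00000
Sum = 2.83044
NRR = 0.484 × 2.83044 = 1.36993
NRR > 1, so each generation more than replaces itself.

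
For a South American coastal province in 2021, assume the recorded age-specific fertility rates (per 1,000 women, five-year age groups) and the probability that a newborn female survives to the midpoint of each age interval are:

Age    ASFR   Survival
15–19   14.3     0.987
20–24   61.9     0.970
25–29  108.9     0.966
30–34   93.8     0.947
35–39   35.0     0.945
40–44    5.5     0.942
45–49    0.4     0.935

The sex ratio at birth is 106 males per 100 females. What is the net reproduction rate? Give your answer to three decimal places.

Proportion female at birth = 100 / (100 + 106) = 0.48544.
Per-age-group product (5 × ASFR × survival probability):
  15–19: 5 × 14.3/1000 × 0.987 = 0.07057
  20–24: 5 × 61.9/1000 × 0.970 = 0.30022
  25–29: 5 × 108.9/1000 × 0.966 = 0.52599
  30–34: 5 × 93.8/1000 × 0.947 = 0.44414
  35–39: 5 × 35.0/1000 × 0.945 = 0.16538
  40–44: 5 × 5.5/1000 × 0.942 = 0.02591
  45–49: 5 × 0.4/1000 × 0.935 = 0.00187
Sum = 1.53408
NRR = 0.48544 × 1.53408 = 0.74470

0.745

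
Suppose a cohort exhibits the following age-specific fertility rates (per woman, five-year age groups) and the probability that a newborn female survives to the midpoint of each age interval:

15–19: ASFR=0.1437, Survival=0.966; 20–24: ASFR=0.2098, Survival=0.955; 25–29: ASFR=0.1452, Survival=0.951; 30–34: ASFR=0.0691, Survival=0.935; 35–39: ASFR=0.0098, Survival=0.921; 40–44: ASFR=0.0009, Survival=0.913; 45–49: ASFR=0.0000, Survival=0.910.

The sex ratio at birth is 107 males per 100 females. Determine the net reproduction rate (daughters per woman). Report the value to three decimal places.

1.333

Proportion female at birth = 100 / (100 + 107) = 0.48309.
Each age group contributes 5 × ASFR × survival:
  15–19: 5 × 0.1437 × 0.966 = 0.69407
  20–24: 5 × 0.2098 × 0.955 = 1.00180
  25–29: 5 × 0.1452 × 0.951 = 0.69043
  30–34: 5 × 0.0691 × 0.935 = 0.32304
  35–39: 5 × 0.0098 × 0.921 = 0.04513
  40–44: 5 × 0.0009 × 0.913 = 0.00411
  45–49: 5 × 0.0000 × 0.910 = 0.00000
Sum = 2.75858
NRR = 0.48309 × 2.75858 = 1.33264
An NRR exceeding 1 indicates intrinsic growth under these rates.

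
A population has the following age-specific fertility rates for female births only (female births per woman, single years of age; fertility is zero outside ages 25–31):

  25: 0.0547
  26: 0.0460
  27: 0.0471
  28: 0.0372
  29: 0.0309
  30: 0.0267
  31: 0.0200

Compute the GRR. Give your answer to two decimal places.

Sum of female ASFRs = 0.0547 + 0.0460 + 0.0471 + 0.0372 + 0.0309 + 0.0267 + 0.0200 = 0.2626
GRR = 0.2626

0.26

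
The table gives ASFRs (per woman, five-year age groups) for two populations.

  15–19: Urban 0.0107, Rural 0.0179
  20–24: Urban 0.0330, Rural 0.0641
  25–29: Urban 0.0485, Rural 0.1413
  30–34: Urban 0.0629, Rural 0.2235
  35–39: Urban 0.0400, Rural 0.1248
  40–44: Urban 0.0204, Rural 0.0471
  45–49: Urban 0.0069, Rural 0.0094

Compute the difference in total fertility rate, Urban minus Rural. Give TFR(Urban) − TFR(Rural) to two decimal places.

-2.03

Urban:
  Sum of ASFRs = 0.0107 + 0.0330 + 0.0485 + 0.0629 + 0.0400 + 0.0204 + 0.0069 = 0.2224
  TFR = 5 × 0.2224 = 1.112
Rural:
  Sum of ASFRs = 0.0179 + 0.0641 + 0.1413 + 0.2235 + 0.1248 + 0.0471 + 0.0094 = 0.6281
  TFR = 5 × 0.6281 = 3.1405
Difference = 1.112 − 3.1405 = -2.0285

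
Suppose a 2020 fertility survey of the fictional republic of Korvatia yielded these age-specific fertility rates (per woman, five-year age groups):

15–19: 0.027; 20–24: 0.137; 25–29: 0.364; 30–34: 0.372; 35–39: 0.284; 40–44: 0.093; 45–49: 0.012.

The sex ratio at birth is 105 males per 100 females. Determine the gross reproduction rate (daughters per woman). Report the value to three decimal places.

Proportion female at birth = 100 / (100 + 105) = 0.48780.
Sum of ASFRs = 0.027 + 0.137 + 0.364 + 0.372 + 0.284 + 0.093 + 0.012 = 1.289
TFR = 5 × 1.289 = 6.445
GRR = 0.48780 × 6.445 = 3.14387

3.144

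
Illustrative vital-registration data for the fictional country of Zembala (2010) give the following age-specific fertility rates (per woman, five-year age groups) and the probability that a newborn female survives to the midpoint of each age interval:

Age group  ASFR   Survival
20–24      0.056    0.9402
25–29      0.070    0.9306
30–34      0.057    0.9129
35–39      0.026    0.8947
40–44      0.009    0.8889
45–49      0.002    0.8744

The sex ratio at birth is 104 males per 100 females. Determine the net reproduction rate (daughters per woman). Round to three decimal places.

0.497

Proportion female at birth = 100 / (100 + 104) = 0.49020.
Weighting each age-specific rate by interval width and survival:
  20–24: 5 × 0.056 × 0.9402 = 0.26326
  25–29: 5 × 0.070 × 0.9306 = 0.32571
  30–34: 5 × 0.057 × 0.9129 = 0.26018
  35–39: 5 × 0.026 × 0.8947 = 0.11631
  40–44: 5 × 0.009 × 0.8889 = 0.04000
  45–49: 5 × 0.002 × 0.8744 = 0.00874
Sum = 1.01420
NRR = 0.49020 × 1.01420 = 0.49716
With NRR below 1 the population is below replacement fertility.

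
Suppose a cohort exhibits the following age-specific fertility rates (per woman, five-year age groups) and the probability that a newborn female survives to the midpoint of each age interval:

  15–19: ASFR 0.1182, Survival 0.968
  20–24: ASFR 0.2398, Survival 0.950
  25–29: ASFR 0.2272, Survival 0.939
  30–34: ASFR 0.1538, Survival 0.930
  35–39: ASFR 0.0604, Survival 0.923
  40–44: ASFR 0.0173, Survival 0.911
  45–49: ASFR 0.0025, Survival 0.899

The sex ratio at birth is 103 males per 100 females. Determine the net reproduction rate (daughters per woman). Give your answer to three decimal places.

Proportion female at birth = 100 / (100 + 103) = 0.49261.
Per-age-group product (5 × ASFR × survival probability):
  15–19: 5 × 0.1182 × 0.968 = 0.57209
  20–24: 5 × 0.2398 × 0.950 = 1.13905
  25–29: 5 × 0.2272 × 0.939 = 1.06670
  30–34: 5 × 0.1538 × 0.930 = 0.71517
  35–39: 5 × 0.0604 × 0.923 = 0.27875
  40–44: 5 × 0.0173 × 0.911 = 0.07880
  45–49: 5 × 0.0025 × 0.899 = 0.01124
Sum = 3.86180
NRR = 0.49261 × 3.86180 = 1.90236

1.902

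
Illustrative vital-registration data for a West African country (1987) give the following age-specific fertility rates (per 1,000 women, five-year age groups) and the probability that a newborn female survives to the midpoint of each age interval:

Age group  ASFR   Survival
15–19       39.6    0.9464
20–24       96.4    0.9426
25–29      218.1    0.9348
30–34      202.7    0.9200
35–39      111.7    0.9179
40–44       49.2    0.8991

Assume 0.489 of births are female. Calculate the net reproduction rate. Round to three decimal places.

Proportion female at birth = 0.489.
Each age group contributes 5 × ASFR × survival:
  15–19: 5 × 39.6/1000 × 0.9464 = 0.18739
  20–24: 5 × 96.4/1000 × 0.9426 = 0.45433
  25–29: 5 × 218.1/1000 × 0.9348 = 1.01940
  30–34: 5 × 202.7/1000 × 0.9200 = 0.93242
  35–39: 5 × 111.7/1000 × 0.9179 = 0.51265
  40–44: 5 × 49.2/1000 × 0.8991 = 0.22118
Sum = 3.32737
NRR = 0.489 × 3.32737 = 1.62708
With NRR above 1 the population is above replacement fertility.

1.627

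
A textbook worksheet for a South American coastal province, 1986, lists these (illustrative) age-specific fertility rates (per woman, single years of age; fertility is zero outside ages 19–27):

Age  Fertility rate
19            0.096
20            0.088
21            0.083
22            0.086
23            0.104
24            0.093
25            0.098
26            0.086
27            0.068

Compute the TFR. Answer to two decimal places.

0.80

Sum of ASFRs = 0.096 + 0.088 + 0.083 + 0.086 + 0.104 + 0.093 + 0.098 + 0.086 + 0.068 = 0.802
TFR = 0.802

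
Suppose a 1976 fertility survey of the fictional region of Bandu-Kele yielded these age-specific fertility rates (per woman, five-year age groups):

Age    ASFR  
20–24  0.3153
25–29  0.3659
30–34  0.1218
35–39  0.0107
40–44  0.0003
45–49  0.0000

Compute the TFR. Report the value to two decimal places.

Sum of ASFRs = 0.3153 + 0.3659 + 0.1218 + 0.0107 + 0.0003 + 0.0000 = 0.8140
TFR = 5 × 0.8140 = 4.07

4.07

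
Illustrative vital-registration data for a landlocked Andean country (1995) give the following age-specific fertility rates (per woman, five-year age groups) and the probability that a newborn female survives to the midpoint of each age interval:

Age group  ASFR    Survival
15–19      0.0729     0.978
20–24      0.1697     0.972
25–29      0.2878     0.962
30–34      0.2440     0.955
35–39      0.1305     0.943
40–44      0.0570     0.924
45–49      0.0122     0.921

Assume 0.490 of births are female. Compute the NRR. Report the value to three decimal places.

Proportion female at birth = 0.490.
Per-age-group product (5 × ASFR × survival probability):
  15–19: 5 × 0.0729 × 0.978 = 0.35648
  20–24: 5 × 0.1697 × 0.972 = 0.82474
  25–29: 5 × 0.2878 × 0.962 = 1.38432
  30–34: 5 × 0.2440 × 0.955 = 1.16510
  35–39: 5 × 0.1305 × 0.943 = 0.61531
  40–44: 5 × 0.0570 × 0.924 = 0.26334
  45–49: 5 × 0.0122 × 0.921 = 0.05618
Sum = 4.66547
NRR = 0.490 × 4.66547 = 2.28608

2.286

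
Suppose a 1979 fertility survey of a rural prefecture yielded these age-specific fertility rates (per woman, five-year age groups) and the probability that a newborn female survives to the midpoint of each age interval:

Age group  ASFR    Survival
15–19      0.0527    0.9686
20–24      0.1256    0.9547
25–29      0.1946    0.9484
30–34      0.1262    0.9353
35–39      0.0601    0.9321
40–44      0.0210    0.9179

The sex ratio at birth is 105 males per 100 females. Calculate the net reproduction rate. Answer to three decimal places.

Proportion female at birth = 100 / (100 + 105) = 0.48780.
Survival-weighted fertility by age (5·fₓ·Sₓ):
  15–19: 5 × 0.0527 × 0.9686 = 0.25523
  20–24: 5 × 0.1256 × 0.9547 = 0.59955
  25–29: 5 × 0.1946 × 0.9484 = 0.92279
  30–34: 5 × 0.1262 × 0.9353 = 0.59017
  35–39: 5 × 0.0601 × 0.9321 = 0.28010
  40–44: 5 × 0.0210 × 0.9179 = 0.09638
Sum = 2.74422
NRR = 0.48780 × 2.74422 = 1.33863

1.339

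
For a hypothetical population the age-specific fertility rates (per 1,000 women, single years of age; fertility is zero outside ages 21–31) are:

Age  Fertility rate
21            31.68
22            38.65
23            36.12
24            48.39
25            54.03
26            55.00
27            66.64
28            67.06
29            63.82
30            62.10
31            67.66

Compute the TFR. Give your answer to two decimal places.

0.59

Sum of ASFRs = 31.68 + 38.65 + 36.12 + 48.39 + 54.03 + 55.00 + 66.64 + 67.06 + 63.82 + 62.10 + 67.66 = 591.15
TFR = 591.15 / 1000 = 0.59115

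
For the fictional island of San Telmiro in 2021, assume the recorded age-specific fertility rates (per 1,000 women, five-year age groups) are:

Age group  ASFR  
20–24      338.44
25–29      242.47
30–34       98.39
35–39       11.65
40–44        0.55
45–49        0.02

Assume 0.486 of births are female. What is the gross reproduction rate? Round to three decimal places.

Proportion female at birth = 0.486.
Sum of ASFRs = 338.44 + 242.47 + 98.39 + 11.65 + 0.55 + 0.02 = 691.52
TFR = 5 × 691.52 / 1000 = 3.4576
GRR = 0.486 × 3.4576 = 1.68039

1.680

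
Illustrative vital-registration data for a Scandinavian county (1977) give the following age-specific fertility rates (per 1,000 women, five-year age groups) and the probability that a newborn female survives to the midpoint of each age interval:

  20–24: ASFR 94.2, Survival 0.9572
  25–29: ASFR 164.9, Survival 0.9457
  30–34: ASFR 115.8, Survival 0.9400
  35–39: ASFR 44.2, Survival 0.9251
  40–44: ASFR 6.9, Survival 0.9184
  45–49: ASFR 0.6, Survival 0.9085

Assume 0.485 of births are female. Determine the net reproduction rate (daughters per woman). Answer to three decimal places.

Proportion female at birth = 0.485.
Survival-weighted fertility by age (5·fₓ·Sₓ):
  20–24: 5 × 94.2/1000 × 0.9572 = 0.45084
  25–29: 5 × 164.9/1000 × 0.9457 = 0.77973
  30–34: 5 × 115.8/1000 × 0.9400 = 0.54426
  35–39: 5 × 44.2/1000 × 0.9251 = 0.20445
  40–44: 5 × 6.9/1000 × 0.9184 = 0.03168
  45–49: 5 × 0.6/1000 × 0.9085 = 0.00273
Sum = 2.01369
NRR = 0.485 × 2.01369 = 0.97664
An NRR under 1 implies long-run decline under these rates.

0.977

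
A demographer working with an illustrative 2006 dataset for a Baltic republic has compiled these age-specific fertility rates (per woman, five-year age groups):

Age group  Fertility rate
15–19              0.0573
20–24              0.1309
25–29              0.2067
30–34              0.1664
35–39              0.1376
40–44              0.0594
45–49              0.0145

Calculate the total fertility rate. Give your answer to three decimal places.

3.864

Sum of ASFRs = 0.0573 + 0.1309 + 0.2067 + 0.1664 + 0.1376 + 0.0594 + 0.0145 = 0.7728
TFR = 5 × 0.7728 = 3.864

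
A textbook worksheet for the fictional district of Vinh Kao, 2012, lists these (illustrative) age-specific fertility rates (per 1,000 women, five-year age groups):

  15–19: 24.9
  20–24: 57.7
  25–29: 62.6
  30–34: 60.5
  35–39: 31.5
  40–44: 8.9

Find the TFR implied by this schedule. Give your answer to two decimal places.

Sum of ASFRs = 24.9 + 57.7 + 62.6 + 60.5 + 31.5 + 8.9 = 246.1
TFR = 5 × 246.1 / 1000 = 1.2305

1.23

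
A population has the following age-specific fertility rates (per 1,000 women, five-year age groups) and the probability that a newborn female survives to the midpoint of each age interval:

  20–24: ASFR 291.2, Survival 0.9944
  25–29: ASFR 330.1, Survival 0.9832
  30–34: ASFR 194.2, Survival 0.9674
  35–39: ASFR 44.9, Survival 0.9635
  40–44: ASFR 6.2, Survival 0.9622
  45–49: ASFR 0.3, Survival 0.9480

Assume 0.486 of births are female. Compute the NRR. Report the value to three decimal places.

2.069

Proportion female at birth = 0.486.
Each age group contributes 5 × ASFR × survival:
  20–24: 5 × 291.2/1000 × 0.9944 = 1.44785
  25–29: 5 × 330.1/1000 × 0.9832 = 1.62277
  30–34: 5 × 194.2/1000 × 0.9674 = 0.93935
  35–39: 5 × 44.9/1000 × 0.9635 = 0.21631
  40–44: 5 × 6.2/1000 × 0.9622 = 0.02983
  45–49: 5 × 0.3/1000 × 0.9480 = 0.00142
Sum = 4.25753
NRR = 0.486 × 4.25753 = 2.06916
NRR > 1, so each generation more than replaces itself.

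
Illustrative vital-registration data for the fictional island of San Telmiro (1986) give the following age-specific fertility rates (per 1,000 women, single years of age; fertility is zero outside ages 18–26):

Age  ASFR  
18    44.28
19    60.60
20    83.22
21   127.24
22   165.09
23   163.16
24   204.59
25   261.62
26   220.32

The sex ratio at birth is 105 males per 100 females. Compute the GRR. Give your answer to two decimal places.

0.65

Proportion female at birth = 100 / (100 + 105) = 0.48780.
Sum of ASFRs = 44.28 + 60.60 + 83.22 + 127.24 + 165.09 + 163.16 + 204.59 + 261.62 + 220.32 = 1330.12
TFR = 1330.12 / 1000 = 1.33012
GRR = 0.48780 × 1.33012 = 0.64883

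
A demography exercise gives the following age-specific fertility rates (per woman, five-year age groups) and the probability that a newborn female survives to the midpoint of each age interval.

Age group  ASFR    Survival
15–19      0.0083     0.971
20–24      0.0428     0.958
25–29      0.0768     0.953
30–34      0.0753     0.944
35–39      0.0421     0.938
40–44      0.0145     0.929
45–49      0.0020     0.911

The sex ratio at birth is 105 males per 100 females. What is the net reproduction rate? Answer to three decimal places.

0.605

Proportion female at birth = 100 / (100 + 105) = 0.48780.
Per-age-group product (5 × ASFR × survival probability):
  15–19: 5 × 0.0083 × 0.971 = 0.04030
  20–24: 5 × 0.0428 × 0.958 = 0.20501
  25–29: 5 × 0.0768 × 0.953 = 0.36595
  30–34: 5 × 0.0753 × 0.944 = 0.35542
  35–39: 5 × 0.0421 × 0.938 = 0.19745
  40–44: 5 × 0.0145 × 0.929 = 0.06735
  45–49: 5 × 0.0020 × 0.911 = 0.00911
Sum = 1.24059
NRR = 0.48780 × 1.24059 = 0.60516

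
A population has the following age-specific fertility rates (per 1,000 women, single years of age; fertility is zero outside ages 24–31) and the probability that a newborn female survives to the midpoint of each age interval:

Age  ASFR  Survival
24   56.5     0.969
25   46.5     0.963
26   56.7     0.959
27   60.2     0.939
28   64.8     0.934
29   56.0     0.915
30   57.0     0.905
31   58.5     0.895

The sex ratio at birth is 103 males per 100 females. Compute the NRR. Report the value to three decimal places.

Proportion female at birth = 100 / (100 + 103) = 0.49261.
Per-age-group product (1 × ASFR × survival probability):
  24: 1 × 56.5/1000 × 0.969 = 0.05475
  25: 1 × 46.5/1000 × 0.963 = 0.04478
  26: 1 × 56.7/1000 × 0.959 = 0.05438
  27: 1 × 60.2/1000 × 0.939 = 0.05653
  28: 1 × 64.8/1000 × 0.934 = 0.06052
  29: 1 × 56.0/1000 × 0.915 = 0.05124
  30: 1 × 57.0/1000 × 0.905 = 0.05159
  31: 1 × 58.5/1000 × 0.895 = 0.05236
Sum = 0.42615
NRR = 0.49261 × 0.42615 = 0.20993

0.210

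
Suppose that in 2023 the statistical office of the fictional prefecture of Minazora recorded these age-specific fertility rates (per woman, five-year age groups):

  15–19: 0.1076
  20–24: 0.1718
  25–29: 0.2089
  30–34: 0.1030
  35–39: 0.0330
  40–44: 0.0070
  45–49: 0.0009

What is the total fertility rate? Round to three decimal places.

Sum of ASFRs = 0.1076 + 0.1718 + 0.2089 + 0.1030 + 0.0330 + 0.0070 + 0.0009 = 0.6322
TFR = 5 × 0.6322 = 3.161

3.161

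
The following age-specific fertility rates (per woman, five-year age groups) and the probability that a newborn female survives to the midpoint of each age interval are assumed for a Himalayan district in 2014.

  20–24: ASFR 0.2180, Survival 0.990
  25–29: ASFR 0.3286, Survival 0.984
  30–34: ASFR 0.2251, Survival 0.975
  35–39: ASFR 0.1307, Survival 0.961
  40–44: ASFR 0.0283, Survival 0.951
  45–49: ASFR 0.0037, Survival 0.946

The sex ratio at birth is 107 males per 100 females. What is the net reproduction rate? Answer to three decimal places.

2.209

Proportion female at birth = 100 / (100 + 107) = 0.48309.
Each age group contributes 5 × ASFR × survival:
  20–24: 5 × 0.2180 × 0.990 = 1.07910
  25–29: 5 × 0.3286 × 0.984 = 1.61671
  30–34: 5 × 0.2251 × 0.975 = 1.09736
  35–39: 5 × 0.1307 × 0.961 = 0.62801
  40–44: 5 × 0.0283 × 0.951 = 0.13457
  45–49: 5 × 0.0037 × 0.946 = 0.01750
Sum = 4.57325
NRR = 0.48309 × 4.57325 = 2.20929
An NRR exceeding 1 indicates intrinsic growth under these rates.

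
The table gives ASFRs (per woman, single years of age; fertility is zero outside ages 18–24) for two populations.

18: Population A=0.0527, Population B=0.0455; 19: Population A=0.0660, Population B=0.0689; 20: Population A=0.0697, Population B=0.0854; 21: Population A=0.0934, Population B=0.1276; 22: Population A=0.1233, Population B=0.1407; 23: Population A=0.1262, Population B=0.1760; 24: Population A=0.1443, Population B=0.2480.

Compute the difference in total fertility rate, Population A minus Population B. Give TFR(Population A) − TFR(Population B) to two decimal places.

-0.22

Population A:
  Sum of ASFRs = 0.0527 + 0.0660 + 0.0697 + 0.0934 + 0.1233 + 0.1262 + 0.1443 = 0.6756
  TFR = 0.6756
Population B:
  Sum of ASFRs = 0.0455 + 0.0689 + 0.0854 + 0.1276 + 0.1407 + 0.1760 + 0.2480 = 0.8921
  TFR = 0.8921
Difference = 0.6756 − 0.8921 = -0.2165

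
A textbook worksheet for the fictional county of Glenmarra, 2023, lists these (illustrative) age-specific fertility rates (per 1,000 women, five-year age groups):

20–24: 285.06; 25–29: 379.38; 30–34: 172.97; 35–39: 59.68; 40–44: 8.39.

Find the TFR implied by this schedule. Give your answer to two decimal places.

4.53

Sum of ASFRs = 285.06 + 379.38 + 172.97 + 59.68 + 8.39 = 905.48
TFR = 5 × 905.48 / 1000 = 4.5274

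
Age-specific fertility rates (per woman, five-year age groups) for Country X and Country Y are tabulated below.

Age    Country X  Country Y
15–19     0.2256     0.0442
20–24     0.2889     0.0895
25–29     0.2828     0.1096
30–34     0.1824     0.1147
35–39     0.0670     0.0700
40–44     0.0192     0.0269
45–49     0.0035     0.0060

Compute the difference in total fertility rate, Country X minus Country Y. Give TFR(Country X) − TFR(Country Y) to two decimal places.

3.04

Country X:
  Sum of ASFRs = 0.2256 + 0.2889 + 0.2828 + 0.1824 + 0.0670 + 0.0192 + 0.0035 = 1.0694
  TFR = 5 × 1.0694 = 5.347
Country Y:
  Sum of ASFRs = 0.0442 + 0.0895 + 0.1096 + 0.1147 + 0.0700 + 0.0269 + 0.0060 = 0.4609
  TFR = 5 × 0.4609 = 2.3045
Difference = 5.347 − 2.3045 = 3.0425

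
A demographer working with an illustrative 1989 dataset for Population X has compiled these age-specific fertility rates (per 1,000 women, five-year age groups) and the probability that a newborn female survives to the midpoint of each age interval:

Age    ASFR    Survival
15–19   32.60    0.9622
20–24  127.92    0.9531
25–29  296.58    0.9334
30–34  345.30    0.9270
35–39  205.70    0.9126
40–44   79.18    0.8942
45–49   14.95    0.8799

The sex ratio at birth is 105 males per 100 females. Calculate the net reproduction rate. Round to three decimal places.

Proportion female at birth = 100 / (100 + 105) = 0.48780.
Per-age-group product (5 × ASFR × survival probability):
  15–19: 5 × 32.60/1000 × 0.9622 = 0.15684
  20–24: 5 × 127.92/1000 × 0.9531 = 0.60960
  25–29: 5 × 296.58/1000 × 0.9334 = 1.38414
  30–34: 5 × 345.30/1000 × 0.9270 = 1.60047
  35–39: 5 × 205.70/1000 × 0.9126 = 0.93861
  40–44: 5 × 79.18/1000 × 0.8942 = 0.35401
  45–49: 5 × 14.95/1000 × 0.8799 = 0.06577
Sum = 5.10944
NRR = 0.48780 × 5.10944 = 2.49238
With NRR above 1 the population is above replacement fertility.

2.492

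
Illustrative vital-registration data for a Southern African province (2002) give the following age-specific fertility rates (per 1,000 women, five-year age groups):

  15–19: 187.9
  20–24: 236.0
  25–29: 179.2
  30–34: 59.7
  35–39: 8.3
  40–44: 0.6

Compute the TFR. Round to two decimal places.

Sum of ASFRs = 187.9 + 236.0 + 179.2 + 59.7 + 8.3 + 0.6 = 671.7
TFR = 5 × 671.7 / 1000 = 3.3585

3.36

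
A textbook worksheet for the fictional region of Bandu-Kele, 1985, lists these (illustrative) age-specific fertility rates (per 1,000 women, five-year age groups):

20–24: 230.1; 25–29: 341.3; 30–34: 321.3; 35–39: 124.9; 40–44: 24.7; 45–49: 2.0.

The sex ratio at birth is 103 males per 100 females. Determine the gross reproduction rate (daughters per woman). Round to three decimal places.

Proportion female at birth = 100 / (100 + 103) = 0.49261.
Sum of ASFRs = 230.1 + 341.3 + 321.3 + 124.9 + 24.7 + 2.0 = 1044.3
TFR = 5 × 1044.3 / 1000 = 5.2215
GRR = 0.49261 × 5.2215 = 2.57216

2.572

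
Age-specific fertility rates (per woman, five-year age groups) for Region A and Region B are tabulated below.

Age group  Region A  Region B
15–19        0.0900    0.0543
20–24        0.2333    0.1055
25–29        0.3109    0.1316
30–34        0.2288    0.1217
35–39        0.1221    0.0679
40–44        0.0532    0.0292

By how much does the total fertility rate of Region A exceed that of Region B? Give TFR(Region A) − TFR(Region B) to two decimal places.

Region A:
  Sum of ASFRs = 0.0900 + 0.2333 + 0.3109 + 0.2288 + 0.1221 + 0.0532 = 1.0383
  TFR = 5 × 1.0383 = 5.1915
Region B:
  Sum of ASFRs = 0.0543 + 0.1055 + 0.1316 + 0.1217 + 0.0679 + 0.0292 = 0.5102
  TFR = 5 × 0.5102 = 2.551
Difference = 5.1915 − 2.551 = 2.6405

2.64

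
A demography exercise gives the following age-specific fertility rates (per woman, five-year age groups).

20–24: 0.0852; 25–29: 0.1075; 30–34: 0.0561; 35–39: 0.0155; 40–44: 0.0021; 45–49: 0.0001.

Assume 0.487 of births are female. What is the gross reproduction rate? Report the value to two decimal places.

Proportion female at birth = 0.487.
Sum of ASFRs = 0.0852 + 0.1075 + 0.0561 + 0.0155 + 0.0021 + 0.0001 = 0.2665
TFR = 5 × 0.2665 = 1.3325
GRR = 0.487 × 1.3325 = 0.64893

0.65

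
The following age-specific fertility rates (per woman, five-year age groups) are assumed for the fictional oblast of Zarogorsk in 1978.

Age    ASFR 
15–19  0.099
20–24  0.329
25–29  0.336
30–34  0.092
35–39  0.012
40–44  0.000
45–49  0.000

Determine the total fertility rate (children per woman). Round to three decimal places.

4.340

Sum of ASFRs = 0.099 + 0.329 + 0.336 + 0.092 + 0.012 + 0.000 + 0.000 = 0.868
TFR = 5 × 0.868 = 4.34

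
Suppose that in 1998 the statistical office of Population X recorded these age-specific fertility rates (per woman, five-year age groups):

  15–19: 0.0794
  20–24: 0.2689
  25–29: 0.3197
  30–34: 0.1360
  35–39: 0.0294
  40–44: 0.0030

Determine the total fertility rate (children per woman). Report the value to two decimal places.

4.18

Sum of ASFRs = 0.0794 + 0.2689 + 0.3197 + 0.1360 + 0.0294 + 0.0030 = 0.8364
TFR = 5 × 0.8364 = 4.182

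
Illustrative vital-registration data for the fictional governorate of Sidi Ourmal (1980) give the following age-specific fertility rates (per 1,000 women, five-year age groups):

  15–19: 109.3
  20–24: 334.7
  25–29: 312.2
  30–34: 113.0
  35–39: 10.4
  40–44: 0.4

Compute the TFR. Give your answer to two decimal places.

4.40

Sum of ASFRs = 109.3 + 334.7 + 312.2 + 113.0 + 10.4 + 0.4 = 880.0
TFR = 5 × 880.0 / 1000 = 4.4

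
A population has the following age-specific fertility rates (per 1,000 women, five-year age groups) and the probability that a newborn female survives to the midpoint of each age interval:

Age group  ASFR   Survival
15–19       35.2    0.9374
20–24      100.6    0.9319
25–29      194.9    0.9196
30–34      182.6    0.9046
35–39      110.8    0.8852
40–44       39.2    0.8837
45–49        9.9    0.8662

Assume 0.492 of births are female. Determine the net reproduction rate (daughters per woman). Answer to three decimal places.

1.507

Proportion female at birth = 0.492.
Per-age-group product (5 × ASFR × survival probability):
  15–19: 5 × 35.2/1000 × 0.9374 = 0.16498
  20–24: 5 × 100.6/1000 × 0.9319 = 0.46875
  25–29: 5 × 194.9/1000 × 0.9196 = 0.89615
  30–34: 5 × 182.6/1000 × 0.9046 = 0.82590
  35–39: 5 × 110.8/1000 × 0.8852 = 0.49040
  40–44: 5 × 39.2/1000 × 0.8837 = 0.17321
  45–49: 5 × 9.9/1000 × 0.8662 = 0.04288
Sum = 3.06227
NRR = 0.492 × 3.06227 = 1.50664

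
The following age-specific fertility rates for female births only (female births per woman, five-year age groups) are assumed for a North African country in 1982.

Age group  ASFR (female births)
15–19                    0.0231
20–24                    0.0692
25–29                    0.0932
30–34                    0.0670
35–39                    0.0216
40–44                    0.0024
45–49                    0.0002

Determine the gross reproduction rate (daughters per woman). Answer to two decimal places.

Sum of female ASFRs = 0.0231 + 0.0692 + 0.0932 + 0.0670 + 0.0216 + 0.0024 + 0.0002 = 0.2767
GRR = 5 × 0.2767 = 1.3835

1.38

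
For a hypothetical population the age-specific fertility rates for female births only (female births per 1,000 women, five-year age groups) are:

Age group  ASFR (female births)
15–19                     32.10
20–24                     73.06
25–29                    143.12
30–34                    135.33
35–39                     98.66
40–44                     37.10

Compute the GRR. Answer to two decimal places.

2.60

Sum of female ASFRs = 32.10 + 73.06 + 143.12 + 135.33 + 98.66 + 37.10 = 519.37
GRR = 5 × 519.37 / 1000 = 2.59685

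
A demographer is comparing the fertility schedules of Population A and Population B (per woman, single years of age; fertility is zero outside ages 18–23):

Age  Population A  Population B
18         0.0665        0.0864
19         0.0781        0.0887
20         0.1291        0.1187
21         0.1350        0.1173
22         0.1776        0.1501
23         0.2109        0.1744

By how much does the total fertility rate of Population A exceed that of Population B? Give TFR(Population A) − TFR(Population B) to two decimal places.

0.06

Population A:
  Sum of ASFRs = 0.0665 + 0.0781 + 0.1291 + 0.1350 + 0.1776 + 0.2109 = 0.7972
  TFR = 0.7972
Population B:
  Sum of ASFRs = 0.0864 + 0.0887 + 0.1187 + 0.1173 + 0.1501 + 0.1744 = 0.7356
  TFR = 0.7356
Difference = 0.7972 − 0.7356 = 0.0616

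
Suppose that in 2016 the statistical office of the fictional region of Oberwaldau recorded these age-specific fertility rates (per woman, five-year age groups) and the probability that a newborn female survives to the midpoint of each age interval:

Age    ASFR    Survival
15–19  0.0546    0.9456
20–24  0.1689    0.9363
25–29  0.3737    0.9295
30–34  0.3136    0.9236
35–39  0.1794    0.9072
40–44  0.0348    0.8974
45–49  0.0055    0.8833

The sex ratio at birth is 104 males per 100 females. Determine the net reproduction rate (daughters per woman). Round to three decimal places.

Proportion female at birth = 100 / (100 + 104) = 0.49020.
Per-age-group product (5 × ASFR × survival probability):
  15–19: 5 × 0.0546 × 0.9456 = 0.25815
  20–24: 5 × 0.1689 × 0.9363 = 0.79071
  25–29: 5 × 0.3737 × 0.9295 = 1.73677
  30–34: 5 × 0.3136 × 0.9236 = 1.44820
  35–39: 5 × 0.1794 × 0.9072 = 0.81376
  40–44: 5 × 0.0348 × 0.8974 = 0.15615
  45–49: 5 × 0.0055 × 0.8833 = 0.02429
Sum = 5.22803
NRR = 0.49020 × 5.22803 = 2.56278
An NRR exceeding 1 indicates intrinsic growth under these rates.

2.563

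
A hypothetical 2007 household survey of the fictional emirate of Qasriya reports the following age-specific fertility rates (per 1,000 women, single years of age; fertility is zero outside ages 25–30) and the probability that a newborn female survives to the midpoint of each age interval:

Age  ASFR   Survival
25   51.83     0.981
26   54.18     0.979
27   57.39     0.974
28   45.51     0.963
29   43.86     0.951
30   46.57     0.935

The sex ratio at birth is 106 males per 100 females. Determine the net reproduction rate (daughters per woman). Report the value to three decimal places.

Proportion female at birth = 100 / (100 + 106) = 0.48544.
Per-age-group product (1 × ASFR × survival probability):
  25: 1 × 51.83/1000 × 0.981 = 0.05085
  26: 1 × 54.18/1000 × 0.979 = 0.05304
  27: 1 × 57.39/1000 × 0.974 = 0.05590
  28: 1 × 45.51/1000 × 0.963 = 0.04383
  29: 1 × 43.86/1000 × 0.951 = 0.04171
  30: 1 × 46.57/1000 × 0.935 = 0.04354
Sum = 0.28887
NRR = 0.48544 × 0.28887 = 0.14023
An NRR under 1 implies long-run decline under these rates.

0.140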